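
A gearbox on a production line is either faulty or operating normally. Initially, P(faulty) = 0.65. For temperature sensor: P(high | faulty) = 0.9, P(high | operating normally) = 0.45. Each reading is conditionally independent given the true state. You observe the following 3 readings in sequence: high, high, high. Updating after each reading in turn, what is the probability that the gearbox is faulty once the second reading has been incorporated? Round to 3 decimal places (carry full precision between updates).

0.881

Each posterior becomes the prior for the next update.
After 'high': P(faulty) = 0.9·0.6500 / (0.9·0.6500 + 0.45·0.3500) ≈ 0.7879
After 'high': P(faulty) = 0.9·0.7879 / (0.9·0.7879 + 0.45·0.2121) ≈ 0.8814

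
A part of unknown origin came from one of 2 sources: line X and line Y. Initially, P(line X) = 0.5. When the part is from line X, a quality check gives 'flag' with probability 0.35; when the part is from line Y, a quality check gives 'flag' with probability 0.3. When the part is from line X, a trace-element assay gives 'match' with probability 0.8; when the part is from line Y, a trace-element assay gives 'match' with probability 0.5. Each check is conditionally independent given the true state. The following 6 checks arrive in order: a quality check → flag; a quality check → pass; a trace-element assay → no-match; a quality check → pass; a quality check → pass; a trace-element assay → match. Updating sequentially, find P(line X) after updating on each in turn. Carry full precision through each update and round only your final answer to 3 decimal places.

After a quality check='flag': P(line X) = 0.35·0.5000 / (0.35·0.5000 + 0.3·0.5000) ≈ 0.5385
After a quality check='pass': P(line X) = 0.65·0.5385 / (0.65·0.5385 + 0.7·0.4615) ≈ 0.5200
After a trace-element assay='no-match': P(line X) = 0.2·0.5200 / (0.2·0.5200 + 0.5·0.4800) ≈ 0.3023
After a quality check='pass': P(line X) = 0.65·0.3023 / (0.65·0.3023 + 0.7·0.6977) ≈ 0.2869
After a quality check='pass': P(line X) = 0.65·0.2869 / (0.65·0.2869 + 0.7·0.7131) ≈ 0.2720
After a trace-element assay='match': P(line X) = 0.8·0.2720 / (0.8·0.2720 + 0.5·0.7280) ≈ 0.3741

0.374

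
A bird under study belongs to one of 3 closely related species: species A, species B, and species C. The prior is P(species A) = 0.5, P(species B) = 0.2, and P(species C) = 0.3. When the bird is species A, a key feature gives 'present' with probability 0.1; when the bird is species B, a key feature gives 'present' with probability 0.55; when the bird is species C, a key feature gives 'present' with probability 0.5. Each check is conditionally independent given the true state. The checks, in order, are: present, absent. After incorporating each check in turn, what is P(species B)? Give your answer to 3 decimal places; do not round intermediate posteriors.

0.292

After 'present': normaliser = 0.1·0.5000 + 0.55·0.2000 + 0.5·0.3000; P(species A) ≈ 0.1613, P(species B) ≈ 0.3548, P(species C) ≈ 0.4839
After 'absent': normaliser = 0.9·0.1613 + 0.45·0.3548 + 0.5·0.4839; P(species A) ≈ 0.2655, P(species B) ≈ 0.2920, P(species C) ≈ 0.4425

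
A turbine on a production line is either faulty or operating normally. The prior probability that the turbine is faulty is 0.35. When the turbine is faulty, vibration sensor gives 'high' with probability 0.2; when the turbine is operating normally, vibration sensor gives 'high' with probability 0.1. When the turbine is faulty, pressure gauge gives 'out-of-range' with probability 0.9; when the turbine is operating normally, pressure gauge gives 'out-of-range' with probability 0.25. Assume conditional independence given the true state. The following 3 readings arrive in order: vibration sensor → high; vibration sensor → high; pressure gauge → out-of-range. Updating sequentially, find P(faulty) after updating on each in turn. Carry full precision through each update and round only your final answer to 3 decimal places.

0.886

After vibration sensor='high': P(faulty) = 0.2·0.3500 / (0.2·0.3500 + 0.1·0.6500) ≈ 0.5185
After vibration sensor='high': P(faulty) = 0.2·0.5185 / (0.2·0.5185 + 0.1·0.4815) ≈ 0.6829
After pressure gauge='out-of-range': P(faulty) = 0.9·0.6829 / (0.9·0.6829 + 0.25·0.3171) ≈ 0.8858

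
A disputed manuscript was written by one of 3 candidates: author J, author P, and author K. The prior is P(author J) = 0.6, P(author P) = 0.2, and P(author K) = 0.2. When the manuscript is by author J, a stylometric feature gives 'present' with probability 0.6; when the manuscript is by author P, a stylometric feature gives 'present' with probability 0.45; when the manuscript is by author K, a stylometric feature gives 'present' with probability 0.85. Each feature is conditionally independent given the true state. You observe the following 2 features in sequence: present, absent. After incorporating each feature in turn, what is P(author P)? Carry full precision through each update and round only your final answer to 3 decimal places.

After 'present': normaliser = 0.6·0.6000 + 0.45·0.2000 + 0.85·0.2000; P(author J) ≈ 0.5806, P(author P) ≈ 0.1452, P(author K) ≈ 0.2742
After 'absent': normaliser = 0.4·0.5806 + 0.55·0.1452 + 0.15·0.2742; P(author J) ≈ 0.6575, P(author P) ≈ 0.2260, P(author K) ≈ 0.1164

0.226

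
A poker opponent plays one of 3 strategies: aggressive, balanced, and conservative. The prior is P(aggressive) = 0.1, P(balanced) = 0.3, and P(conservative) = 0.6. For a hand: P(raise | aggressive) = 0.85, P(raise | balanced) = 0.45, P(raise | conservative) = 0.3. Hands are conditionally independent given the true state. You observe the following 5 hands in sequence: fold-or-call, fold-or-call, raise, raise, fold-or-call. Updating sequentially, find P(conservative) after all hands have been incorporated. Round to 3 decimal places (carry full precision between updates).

Apply Bayes' rule sequentially, carrying P(conservative) forward.
After 'fold-or-call': normaliser = 0.15·0.1000 + 0.55·0.3000 + 0.7·0.6000; P(aggressive) ≈ 0.0250, P(balanced) ≈ 0.2750, P(conservative) ≈ 0.7000
After 'fold-or-call': normaliser = 0.15·0.0250 + 0.55·0.2750 + 0.7·0.7000; P(aggressive) ≈ 0.0058, P(balanced) ≈ 0.2345, P(conservative) ≈ 0.7597
After 'raise': normaliser = 0.85·0.0058 + 0.45·0.2345 + 0.3·0.7597; P(aggressive) ≈ 0.0146, P(balanced) ≈ 0.3119, P(conservative) ≈ 0.6735
After 'raise': normaliser = 0.85·0.0146 + 0.45·0.3119 + 0.3·0.6735; P(aggressive) ≈ 0.0350, P(balanced) ≈ 0.3955, P(conservative) ≈ 0.5695
After 'fold-or-call': normaliser = 0.15·0.0350 + 0.55·0.3955 + 0.7·0.5695; P(aggressive) ≈ 0.0084, P(balanced) ≈ 0.3501, P(conservative) ≈ 0.6415

0.641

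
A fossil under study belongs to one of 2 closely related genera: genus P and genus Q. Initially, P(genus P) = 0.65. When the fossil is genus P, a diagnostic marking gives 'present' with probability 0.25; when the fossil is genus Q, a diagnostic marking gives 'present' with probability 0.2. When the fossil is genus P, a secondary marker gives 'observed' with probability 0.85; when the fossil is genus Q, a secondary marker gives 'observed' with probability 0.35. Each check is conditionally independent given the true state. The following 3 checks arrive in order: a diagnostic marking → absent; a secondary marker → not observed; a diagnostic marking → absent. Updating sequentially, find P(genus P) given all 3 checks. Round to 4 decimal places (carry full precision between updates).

0.2736

After a diagnostic marking='absent': P(genus P) = 0.75·0.6500 / (0.75·0.6500 + 0.8·0.3500) ≈ 0.6352
After a secondary marker='not observed': P(genus P) = 0.15·0.6352 / (0.15·0.6352 + 0.65·0.3648) ≈ 0.2866
After a diagnostic marking='absent': P(genus P) = 0.75·0.2866 / (0.75·0.2866 + 0.8·0.7134) ≈ 0.2736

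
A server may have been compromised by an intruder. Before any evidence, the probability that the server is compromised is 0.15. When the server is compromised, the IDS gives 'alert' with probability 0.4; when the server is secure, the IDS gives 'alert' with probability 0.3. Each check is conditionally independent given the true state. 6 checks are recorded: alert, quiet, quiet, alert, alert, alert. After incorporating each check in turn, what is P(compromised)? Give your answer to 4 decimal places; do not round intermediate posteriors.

After 'alert': P(compromised) = 0.4·0.1500 / (0.4·0.1500 + 0.3·0.8500) ≈ 0.1905
After 'quiet': P(compromised) = 0.6·0.1905 / (0.6·0.1905 + 0.7·0.8095) ≈ 0.1678
After 'quiet': P(compromised) = 0.6·0.1678 / (0.6·0.1678 + 0.7·0.8322) ≈ 0.1474
After 'alert': P(compromised) = 0.4·0.1474 / (0.4·0.1474 + 0.3·0.8526) ≈ 0.1873
After 'alert': P(compromised) = 0.4·0.1873 / (0.4·0.1873 + 0.3·0.8127) ≈ 0.2351
After 'alert': P(compromised) = 0.4·0.2351 / (0.4·0.2351 + 0.3·0.7649) ≈ 0.2907

0.2907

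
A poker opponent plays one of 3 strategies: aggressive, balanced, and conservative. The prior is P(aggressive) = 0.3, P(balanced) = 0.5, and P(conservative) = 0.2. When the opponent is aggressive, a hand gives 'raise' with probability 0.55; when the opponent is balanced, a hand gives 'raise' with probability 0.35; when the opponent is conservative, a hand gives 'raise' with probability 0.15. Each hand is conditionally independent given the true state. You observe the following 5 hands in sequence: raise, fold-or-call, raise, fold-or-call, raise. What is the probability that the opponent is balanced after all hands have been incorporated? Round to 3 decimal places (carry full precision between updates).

After 'raise': normaliser = 0.55·0.3000 + 0.35·0.5000 + 0.15·0.2000; P(aggressive) ≈ 0.4459, P(balanced) ≈ 0.4730, P(conservative) ≈ 0.0811
After 'fold-or-call': normaliser = 0.45·0.4459 + 0.65·0.4730 + 0.85·0.0811; P(aggressive) ≈ 0.3478, P(balanced) ≈ 0.5328, P(conservative) ≈ 0.1194
After 'raise': normaliser = 0.55·0.3478 + 0.35·0.5328 + 0.15·0.1194; P(aggressive) ≈ 0.4834, P(balanced) ≈ 0.4713, P(conservative) ≈ 0.0453
After 'fold-or-call': normaliser = 0.45·0.4834 + 0.65·0.4713 + 0.85·0.0453; P(aggressive) ≈ 0.3868, P(balanced) ≈ 0.5447, P(conservative) ≈ 0.0684
After 'raise': normaliser = 0.55·0.3868 + 0.35·0.5447 + 0.15·0.0684; P(aggressive) ≈ 0.5143, P(balanced) ≈ 0.4609, P(conservative) ≈ 0.0248

0.461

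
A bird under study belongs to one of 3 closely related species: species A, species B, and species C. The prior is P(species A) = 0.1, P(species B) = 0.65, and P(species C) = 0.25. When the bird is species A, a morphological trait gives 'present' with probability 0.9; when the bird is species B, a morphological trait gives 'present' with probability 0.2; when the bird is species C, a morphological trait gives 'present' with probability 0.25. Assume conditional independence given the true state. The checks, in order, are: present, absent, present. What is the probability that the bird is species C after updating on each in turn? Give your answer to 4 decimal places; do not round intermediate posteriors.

After 'present': normaliser = 0.9·0.1000 + 0.2·0.6500 + 0.25·0.2500; P(species A) ≈ 0.3186, P(species B) ≈ 0.4602, P(species C) ≈ 0.2212
After 'absent': normaliser = 0.1·0.3186 + 0.8·0.4602 + 0.75·0.2212; P(species A) ≈ 0.0563, P(species B) ≈ 0.6505, P(species C) ≈ 0.2932
After 'present': normaliser = 0.9·0.0563 + 0.2·0.6505 + 0.25·0.2932; P(species A) ≈ 0.1994, P(species B) ≈ 0.5121, P(species C) ≈ 0.2885

0.2885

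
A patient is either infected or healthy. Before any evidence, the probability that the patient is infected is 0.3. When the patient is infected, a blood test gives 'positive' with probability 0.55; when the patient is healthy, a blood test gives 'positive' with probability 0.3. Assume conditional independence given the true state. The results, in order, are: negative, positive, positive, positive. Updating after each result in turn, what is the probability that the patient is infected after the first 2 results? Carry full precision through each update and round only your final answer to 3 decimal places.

Apply Bayes' rule sequentially, carrying P(infected) forward.
After 'negative': P(infected) = 0.45·0.3000 / (0.45·0.3000 + 0.7·0.7000) ≈ 0.2160
After 'positive': P(infected) = 0.55·0.2160 / (0.55·0.2160 + 0.3·0.7840) ≈ 0.3356

0.336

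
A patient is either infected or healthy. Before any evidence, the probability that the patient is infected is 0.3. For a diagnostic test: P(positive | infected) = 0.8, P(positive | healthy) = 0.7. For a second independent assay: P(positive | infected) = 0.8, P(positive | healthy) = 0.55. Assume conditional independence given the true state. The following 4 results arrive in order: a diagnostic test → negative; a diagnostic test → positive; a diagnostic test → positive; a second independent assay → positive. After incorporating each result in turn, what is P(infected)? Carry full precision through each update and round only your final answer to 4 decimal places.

After a diagnostic test='negative': P(infected) = 0.2·0.3000 / (0.2·0.3000 + 0.3·0.7000) ≈ 0.2222
After a diagnostic test='positive': P(infected) = 0.8·0.2222 / (0.8·0.2222 + 0.7·0.7778) ≈ 0.2462
After a diagnostic test='positive': P(infected) = 0.8·0.2462 / (0.8·0.2462 + 0.7·0.7538) ≈ 0.2718
After a second independent assay='positive': P(infected) = 0.8·0.2718 / (0.8·0.2718 + 0.55·0.7282) ≈ 0.3518

0.3518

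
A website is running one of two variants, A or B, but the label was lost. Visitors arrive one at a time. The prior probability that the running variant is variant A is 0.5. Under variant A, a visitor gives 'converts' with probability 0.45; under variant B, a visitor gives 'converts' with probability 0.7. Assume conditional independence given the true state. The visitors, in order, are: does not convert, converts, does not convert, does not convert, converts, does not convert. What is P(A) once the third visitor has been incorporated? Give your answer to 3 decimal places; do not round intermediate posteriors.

0.684

After 'does not convert': P(A) = 0.55·0.5000 / (0.55·0.5000 + 0.3·0.5000) ≈ 0.6471
After 'converts': P(A) = 0.45·0.6471 / (0.45·0.6471 + 0.7·0.3529) ≈ 0.5410
After 'does not convert': P(A) = 0.55·0.5410 / (0.55·0.5410 + 0.3·0.4590) ≈ 0.6836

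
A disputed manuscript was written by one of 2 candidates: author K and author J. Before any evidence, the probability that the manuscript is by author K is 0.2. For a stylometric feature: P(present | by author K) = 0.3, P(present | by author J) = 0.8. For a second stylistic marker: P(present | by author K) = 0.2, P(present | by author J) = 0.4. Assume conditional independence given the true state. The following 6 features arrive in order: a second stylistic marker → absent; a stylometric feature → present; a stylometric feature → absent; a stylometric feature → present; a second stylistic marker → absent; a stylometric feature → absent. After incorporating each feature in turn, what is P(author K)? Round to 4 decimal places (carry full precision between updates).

0.4336

After a second stylistic marker='absent': P(author K) = 0.8·0.2000 / (0.8·0.2000 + 0.6·0.8000) ≈ 0.2500
After a stylometric feature='present': P(author K) = 0.3·0.2500 / (0.3·0.2500 + 0.8·0.7500) ≈ 0.1111
After a stylometric feature='absent': P(author K) = 0.7·0.1111 / (0.7·0.1111 + 0.2·0.8889) ≈ 0.3043
After a stylometric feature='present': P(author K) = 0.3·0.3043 / (0.3·0.3043 + 0.8·0.6957) ≈ 0.1409
After a second stylistic marker='absent': P(author K) = 0.8·0.1409 / (0.8·0.1409 + 0.6·0.8591) ≈ 0.1795
After a stylometric feature='absent': P(author K) = 0.7·0.1795 / (0.7·0.1795 + 0.2·0.8205) ≈ 0.4336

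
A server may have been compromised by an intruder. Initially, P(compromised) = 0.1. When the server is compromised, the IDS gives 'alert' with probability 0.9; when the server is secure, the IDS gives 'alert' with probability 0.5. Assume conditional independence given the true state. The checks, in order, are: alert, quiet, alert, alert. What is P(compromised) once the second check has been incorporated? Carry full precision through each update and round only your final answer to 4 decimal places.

After 'alert': P(compromised) = 0.9·0.1000 / (0.9·0.1000 + 0.5·0.9000) ≈ 0.1667
After 'quiet': P(compromised) = 0.1·0.1667 / (0.1·0.1667 + 0.5·0.8333) ≈ 0.0385

0.0385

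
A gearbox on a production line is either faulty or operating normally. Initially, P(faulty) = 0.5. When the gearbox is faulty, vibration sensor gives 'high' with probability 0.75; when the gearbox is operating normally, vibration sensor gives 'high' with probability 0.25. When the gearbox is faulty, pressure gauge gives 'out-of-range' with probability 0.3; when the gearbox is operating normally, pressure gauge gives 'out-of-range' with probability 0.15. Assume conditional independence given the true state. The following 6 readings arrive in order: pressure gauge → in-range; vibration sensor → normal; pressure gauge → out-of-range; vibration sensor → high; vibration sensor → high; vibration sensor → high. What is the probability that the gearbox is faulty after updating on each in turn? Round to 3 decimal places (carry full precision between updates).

0.937

After pressure gauge='in-range': P(faulty) = 0.7·0.5000 / (0.7·0.5000 + 0.85·0.5000) ≈ 0.4516
After vibration sensor='normal': P(faulty) = 0.25·0.4516 / (0.25·0.4516 + 0.75·0.5484) ≈ 0.2154
After pressure gauge='out-of-range': P(faulty) = 0.3·0.2154 / (0.3·0.2154 + 0.15·0.7846) ≈ 0.3544
After vibration sensor='high': P(faulty) = 0.75·0.3544 / (0.75·0.3544 + 0.25·0.6456) ≈ 0.6222
After vibration sensor='high': P(faulty) = 0.75·0.6222 / (0.75·0.6222 + 0.25·0.3778) ≈ 0.8317
After vibration sensor='high': P(faulty) = 0.75·0.8317 / (0.75·0.8317 + 0.25·0.1683) ≈ 0.9368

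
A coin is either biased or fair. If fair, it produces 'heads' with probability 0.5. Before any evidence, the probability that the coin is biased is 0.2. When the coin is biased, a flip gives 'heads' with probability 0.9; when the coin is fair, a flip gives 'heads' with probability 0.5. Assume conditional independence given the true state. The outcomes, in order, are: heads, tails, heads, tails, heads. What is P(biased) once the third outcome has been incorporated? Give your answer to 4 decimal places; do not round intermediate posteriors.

0.1394

After 'heads': P(biased) = 0.9·0.2000 / (0.9·0.2000 + 0.5·0.8000) ≈ 0.3103
After 'tails': P(biased) = 0.1·0.3103 / (0.1·0.3103 + 0.5·0.6897) ≈ 0.0826
After 'heads': P(biased) = 0.9·0.0826 / (0.9·0.0826 + 0.5·0.9174) ≈ 0.1394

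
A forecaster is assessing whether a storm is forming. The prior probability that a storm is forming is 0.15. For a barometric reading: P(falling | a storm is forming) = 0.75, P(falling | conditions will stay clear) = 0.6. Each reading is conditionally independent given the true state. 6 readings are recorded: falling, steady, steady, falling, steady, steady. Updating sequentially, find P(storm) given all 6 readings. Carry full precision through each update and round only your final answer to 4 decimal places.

After 'falling': P(storm) = 0.75·0.1500 / (0.75·0.1500 + 0.6·0.8500) ≈ 0.1807
After 'steady': P(storm) = 0.25·0.1807 / (0.25·0.1807 + 0.4·0.8193) ≈ 0.1212
After 'steady': P(storm) = 0.25·0.1212 / (0.25·0.1212 + 0.4·0.8788) ≈ 0.0793
After 'falling': P(storm) = 0.75·0.0793 / (0.75·0.0793 + 0.6·0.9207) ≈ 0.0972
After 'steady': P(storm) = 0.25·0.0972 / (0.25·0.0972 + 0.4·0.9028) ≈ 0.0631
After 'steady': P(storm) = 0.25·0.0631 / (0.25·0.0631 + 0.4·0.9369) ≈ 0.0404

0.0404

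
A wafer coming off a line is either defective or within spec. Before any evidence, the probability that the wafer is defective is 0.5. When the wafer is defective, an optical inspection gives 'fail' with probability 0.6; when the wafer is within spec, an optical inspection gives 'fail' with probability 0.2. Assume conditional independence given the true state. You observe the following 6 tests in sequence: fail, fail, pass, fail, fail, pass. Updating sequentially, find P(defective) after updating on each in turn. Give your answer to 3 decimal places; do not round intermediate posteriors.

After 'fail': P(defective) = 0.6·0.5000 / (0.6·0.5000 + 0.2·0.5000) ≈ 0.7500
After 'fail': P(defective) = 0.6·0.7500 / (0.6·0.7500 + 0.2·0.2500) ≈ 0.9000
After 'pass': P(defective) = 0.4·0.9000 / (0.4·0.9000 + 0.8·0.1000) ≈ 0.8182
After 'fail': P(defective) = 0.6·0.8182 / (0.6·0.8182 + 0.2·0.1818) ≈ 0.9310
After 'fail': P(defective) = 0.6·0.9310 / (0.6·0.9310 + 0.2·0.0690) ≈ 0.9759
After 'pass': P(defective) = 0.4·0.9759 / (0.4·0.9759 + 0.8·0.0241) ≈ 0.9529

0.953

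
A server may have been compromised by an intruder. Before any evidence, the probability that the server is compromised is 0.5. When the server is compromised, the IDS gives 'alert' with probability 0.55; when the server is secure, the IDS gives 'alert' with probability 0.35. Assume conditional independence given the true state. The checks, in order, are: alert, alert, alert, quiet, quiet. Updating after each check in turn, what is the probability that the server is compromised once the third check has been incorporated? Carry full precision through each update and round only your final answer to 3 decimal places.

0.795

After 'alert': P(compromised) = 0.55·0.5000 / (0.55·0.5000 + 0.35·0.5000) ≈ 0.6111
After 'alert': P(compromised) = 0.55·0.6111 / (0.55·0.6111 + 0.35·0.3889) ≈ 0.7118
After 'alert': P(compromised) = 0.55·0.7118 / (0.55·0.7118 + 0.35·0.2882) ≈ 0.7951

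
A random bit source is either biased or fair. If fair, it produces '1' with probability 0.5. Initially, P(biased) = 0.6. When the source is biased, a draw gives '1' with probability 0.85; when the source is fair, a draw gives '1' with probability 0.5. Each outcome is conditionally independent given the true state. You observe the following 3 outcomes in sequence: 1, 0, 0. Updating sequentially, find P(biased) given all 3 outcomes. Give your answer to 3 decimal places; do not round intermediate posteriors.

After '1': P(biased) = 0.85·0.6000 / (0.85·0.6000 + 0.5·0.4000) ≈ 0.7183
After '0': P(biased) = 0.15·0.7183 / (0.15·0.7183 + 0.5·0.2817) ≈ 0.4334
After '0': P(biased) = 0.15·0.4334 / (0.15·0.4334 + 0.5·0.5666) ≈ 0.1867

0.187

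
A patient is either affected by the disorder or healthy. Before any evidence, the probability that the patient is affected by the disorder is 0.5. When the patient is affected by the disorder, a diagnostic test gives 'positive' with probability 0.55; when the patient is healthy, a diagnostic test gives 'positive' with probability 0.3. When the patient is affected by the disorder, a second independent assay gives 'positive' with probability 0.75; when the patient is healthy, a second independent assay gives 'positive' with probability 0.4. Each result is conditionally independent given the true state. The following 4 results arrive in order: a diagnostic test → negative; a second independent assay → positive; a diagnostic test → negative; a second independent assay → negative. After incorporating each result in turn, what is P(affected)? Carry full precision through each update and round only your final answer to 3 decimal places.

0.244

After a diagnostic test='negative': P(affected) = 0.45·0.5000 / (0.45·0.5000 + 0.7·0.5000) ≈ 0.3913
After a second independent assay='positive': P(affected) = 0.75·0.3913 / (0.75·0.3913 + 0.4·0.6087) ≈ 0.5466
After a diagnostic test='negative': P(affected) = 0.45·0.5466 / (0.45·0.5466 + 0.7·0.4534) ≈ 0.4366
After a second independent assay='negative': P(affected) = 0.25·0.4366 / (0.25·0.4366 + 0.6·0.5634) ≈ 0.2441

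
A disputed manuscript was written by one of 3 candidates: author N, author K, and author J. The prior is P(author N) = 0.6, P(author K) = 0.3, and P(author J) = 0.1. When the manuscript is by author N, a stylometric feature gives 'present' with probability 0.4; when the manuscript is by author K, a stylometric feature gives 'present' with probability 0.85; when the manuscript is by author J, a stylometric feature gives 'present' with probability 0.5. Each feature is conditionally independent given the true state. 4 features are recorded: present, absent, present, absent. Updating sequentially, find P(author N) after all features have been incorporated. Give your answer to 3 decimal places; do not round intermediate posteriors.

0.756

After 'present': normaliser = 0.4·0.6000 + 0.85·0.3000 + 0.5·0.1000; P(author N) ≈ 0.4404, P(author K) ≈ 0.4679, P(author J) ≈ 0.0917
After 'absent': normaliser = 0.6·0.4404 + 0.15·0.4679 + 0.5·0.0917; P(author N) ≈ 0.6948, P(author K) ≈ 0.1846, P(author J) ≈ 0.1206
After 'present': normaliser = 0.4·0.6948 + 0.85·0.1846 + 0.5·0.1206; P(author N) ≈ 0.5613, P(author K) ≈ 0.3168, P(author J) ≈ 0.1218
After 'absent': normaliser = 0.6·0.5613 + 0.15·0.3168 + 0.5·0.1218; P(author N) ≈ 0.7565, P(author K) ≈ 0.1067, P(author J) ≈ 0.1368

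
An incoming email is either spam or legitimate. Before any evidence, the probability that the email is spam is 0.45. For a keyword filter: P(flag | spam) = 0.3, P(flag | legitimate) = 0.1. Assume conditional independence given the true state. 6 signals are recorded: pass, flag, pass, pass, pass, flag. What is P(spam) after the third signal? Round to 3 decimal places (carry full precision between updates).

Each posterior becomes the prior for the next update.
After 'pass': P(spam) = 0.7·0.4500 / (0.7·0.4500 + 0.9·0.5500) ≈ 0.3889
After 'flag': P(spam) = 0.3·0.3889 / (0.3·0.3889 + 0.1·0.6111) ≈ 0.6562
After 'pass': P(spam) = 0.7·0.6562 / (0.7·0.6562 + 0.9·0.3438) ≈ 0.5976

0.598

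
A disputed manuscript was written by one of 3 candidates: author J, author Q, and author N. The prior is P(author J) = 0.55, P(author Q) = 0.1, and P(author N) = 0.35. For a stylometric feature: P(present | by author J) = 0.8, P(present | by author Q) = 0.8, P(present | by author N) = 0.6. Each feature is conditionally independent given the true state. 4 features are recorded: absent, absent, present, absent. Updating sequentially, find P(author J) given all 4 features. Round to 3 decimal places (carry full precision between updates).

After 'absent': normaliser = 0.2·0.5500 + 0.2·0.1000 + 0.4·0.3500; P(author J) ≈ 0.4074, P(author Q) ≈ 0.0741, P(author N) ≈ 0.5185
After 'absent': normaliser = 0.2·0.4074 + 0.2·0.0741 + 0.4·0.5185; P(author J) ≈ 0.2683, P(author Q) ≈ 0.0488, P(author N) ≈ 0.6829
After 'present': normaliser = 0.8·0.2683 + 0.8·0.0488 + 0.6·0.6829; P(author J) ≈ 0.3235, P(author Q) ≈ 0.0588, P(author N) ≈ 0.6176
After 'absent': normaliser = 0.2·0.3235 + 0.2·0.0588 + 0.4·0.6176; P(author J) ≈ 0.2000, P(author Q) ≈ 0.0364, P(author N) ≈ 0.7636

0.200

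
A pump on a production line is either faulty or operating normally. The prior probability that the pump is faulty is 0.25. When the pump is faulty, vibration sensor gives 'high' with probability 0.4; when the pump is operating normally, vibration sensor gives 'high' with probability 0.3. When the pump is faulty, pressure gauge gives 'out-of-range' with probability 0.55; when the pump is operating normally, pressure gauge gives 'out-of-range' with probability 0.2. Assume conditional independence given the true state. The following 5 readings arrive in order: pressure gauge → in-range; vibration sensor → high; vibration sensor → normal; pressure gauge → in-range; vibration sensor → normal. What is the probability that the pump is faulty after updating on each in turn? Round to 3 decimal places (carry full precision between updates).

0.094

After pressure gauge='in-range': P(faulty) = 0.45·0.2500 / (0.45·0.2500 + 0.8·0.7500) ≈ 0.1579
After vibration sensor='high': P(faulty) = 0.4·0.1579 / (0.4·0.1579 + 0.3·0.8421) ≈ 0.2000
After vibration sensor='normal': P(faulty) = 0.6·0.2000 / (0.6·0.2000 + 0.7·0.8000) ≈ 0.1765
After pressure gauge='in-range': P(faulty) = 0.45·0.1765 / (0.45·0.1765 + 0.8·0.8235) ≈ 0.1076
After vibration sensor='normal': P(faulty) = 0.6·0.1076 / (0.6·0.1076 + 0.7·0.8924) ≈ 0.0936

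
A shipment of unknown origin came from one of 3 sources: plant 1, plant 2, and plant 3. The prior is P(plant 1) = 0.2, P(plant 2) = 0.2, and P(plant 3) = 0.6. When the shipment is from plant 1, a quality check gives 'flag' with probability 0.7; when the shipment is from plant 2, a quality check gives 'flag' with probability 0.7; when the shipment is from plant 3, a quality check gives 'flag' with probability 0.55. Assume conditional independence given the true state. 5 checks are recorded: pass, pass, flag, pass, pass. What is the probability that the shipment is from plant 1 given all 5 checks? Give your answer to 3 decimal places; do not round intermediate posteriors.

0.072

Apply Bayes' rule sequentially, carrying P(plant 1) forward.
After 'pass': normaliser = 0.3·0.2000 + 0.3·0.2000 + 0.45·0.6000; P(plant 1) ≈ 0.1538, P(plant 2) ≈ 0.1538, P(plant 3) ≈ 0.6923
After 'pass': normaliser = 0.3·0.1538 + 0.3·0.1538 + 0.45·0.6923; P(plant 1) ≈ 0.1143, P(plant 2) ≈ 0.1143, P(plant 3) ≈ 0.7714
After 'flag': normaliser = 0.7·0.1143 + 0.7·0.1143 + 0.55·0.7714; P(plant 1) ≈ 0.1369, P(plant 2) ≈ 0.1369, P(plant 3) ≈ 0.7262
After 'pass': normaliser = 0.3·0.1369 + 0.3·0.1369 + 0.45·0.7262; P(plant 1) ≈ 0.1004, P(plant 2) ≈ 0.1004, P(plant 3) ≈ 0.7991
After 'pass': normaliser = 0.3·0.1004 + 0.3·0.1004 + 0.45·0.7991; P(plant 1) ≈ 0.0718, P(plant 2) ≈ 0.0718, P(plant 3) ≈ 0.8565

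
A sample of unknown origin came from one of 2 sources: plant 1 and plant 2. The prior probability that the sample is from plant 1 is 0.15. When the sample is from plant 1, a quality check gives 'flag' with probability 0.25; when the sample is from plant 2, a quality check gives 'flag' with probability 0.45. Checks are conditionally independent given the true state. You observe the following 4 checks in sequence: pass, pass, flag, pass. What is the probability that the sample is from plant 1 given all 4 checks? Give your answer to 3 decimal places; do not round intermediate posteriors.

Apply Bayes' rule sequentially, carrying P(plant 1) forward.
After 'pass': P(plant 1) = 0.75·0.1500 / (0.75·0.1500 + 0.55·0.8500) ≈ 0.1940
After 'pass': P(plant 1) = 0.75·0.1940 / (0.75·0.1940 + 0.55·0.8060) ≈ 0.2471
After 'flag': P(plant 1) = 0.25·0.2471 / (0.25·0.2471 + 0.45·0.7529) ≈ 0.1542
After 'pass': P(plant 1) = 0.75·0.1542 / (0.75·0.1542 + 0.55·0.8458) ≈ 0.1991

0.199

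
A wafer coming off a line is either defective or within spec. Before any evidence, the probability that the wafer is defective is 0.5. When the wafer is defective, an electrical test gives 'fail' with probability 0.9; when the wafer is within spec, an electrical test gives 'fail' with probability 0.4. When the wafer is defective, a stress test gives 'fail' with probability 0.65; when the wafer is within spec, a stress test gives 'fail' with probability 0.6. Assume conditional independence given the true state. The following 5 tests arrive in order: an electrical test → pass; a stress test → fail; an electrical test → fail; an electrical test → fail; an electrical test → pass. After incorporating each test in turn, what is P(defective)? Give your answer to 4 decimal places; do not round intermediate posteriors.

0.1322

After an electrical test='pass': P(defective) = 0.1·0.5000 / (0.1·0.5000 + 0.6·0.5000) ≈ 0.1429
After a stress test='fail': P(defective) = 0.65·0.1429 / (0.65·0.1429 + 0.6·0.8571) ≈ 0.1529
After an electrical test='fail': P(defective) = 0.9·0.1529 / (0.9·0.1529 + 0.4·0.8471) ≈ 0.2889
After an electrical test='fail': P(defective) = 0.9·0.2889 / (0.9·0.2889 + 0.4·0.7111) ≈ 0.4776
After an electrical test='pass': P(defective) = 0.1·0.4776 / (0.1·0.4776 + 0.6·0.5224) ≈ 0.1322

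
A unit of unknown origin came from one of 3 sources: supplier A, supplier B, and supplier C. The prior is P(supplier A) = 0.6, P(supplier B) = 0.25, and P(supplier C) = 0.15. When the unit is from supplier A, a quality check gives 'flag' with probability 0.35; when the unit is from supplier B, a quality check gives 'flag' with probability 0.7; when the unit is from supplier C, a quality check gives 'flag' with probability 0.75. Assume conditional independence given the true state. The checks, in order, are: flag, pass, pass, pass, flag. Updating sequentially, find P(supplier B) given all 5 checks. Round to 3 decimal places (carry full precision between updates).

After 'flag': normaliser = 0.35·0.6000 + 0.7·0.2500 + 0.75·0.1500; P(supplier A) ≈ 0.4221, P(supplier B) ≈ 0.3518, P(supplier C) ≈ 0.2261
After 'pass': normaliser = 0.65·0.4221 + 0.3·0.3518 + 0.25·0.2261; P(supplier A) ≈ 0.6287, P(supplier B) ≈ 0.2418, P(supplier C) ≈ 0.1295
After 'pass': normaliser = 0.65·0.6287 + 0.3·0.2418 + 0.25·0.1295; P(supplier A) ≈ 0.7957, P(supplier B) ≈ 0.1412, P(supplier C) ≈ 0.0631
After 'pass': normaliser = 0.65·0.7957 + 0.3·0.1412 + 0.25·0.0631; P(supplier A) ≈ 0.8989, P(supplier B) ≈ 0.0737, P(supplier C) ≈ 0.0274
After 'flag': normaliser = 0.35·0.8989 + 0.7·0.0737 + 0.75·0.0274; P(supplier A) ≈ 0.8136, P(supplier B) ≈ 0.1333, P(supplier C) ≈ 0.0531

0.133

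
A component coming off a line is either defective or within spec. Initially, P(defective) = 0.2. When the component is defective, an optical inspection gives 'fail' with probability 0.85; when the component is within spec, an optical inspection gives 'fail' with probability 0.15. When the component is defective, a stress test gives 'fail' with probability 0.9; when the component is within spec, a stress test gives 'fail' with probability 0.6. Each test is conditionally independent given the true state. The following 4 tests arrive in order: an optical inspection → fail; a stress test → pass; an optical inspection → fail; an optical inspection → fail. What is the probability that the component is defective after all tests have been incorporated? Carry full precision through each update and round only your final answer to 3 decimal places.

After an optical inspection='fail': P(defective) = 0.85·0.2000 / (0.85·0.2000 + 0.15·0.8000) ≈ 0.5862
After a stress test='pass': P(defective) = 0.1·0.5862 / (0.1·0.5862 + 0.4·0.4138) ≈ 0.2615
After an optical inspection='fail': P(defective) = 0.85·0.2615 / (0.85·0.2615 + 0.15·0.7385) ≈ 0.6674
After an optical inspection='fail': P(defective) = 0.85·0.6674 / (0.85·0.6674 + 0.15·0.3326) ≈ 0.9192

0.919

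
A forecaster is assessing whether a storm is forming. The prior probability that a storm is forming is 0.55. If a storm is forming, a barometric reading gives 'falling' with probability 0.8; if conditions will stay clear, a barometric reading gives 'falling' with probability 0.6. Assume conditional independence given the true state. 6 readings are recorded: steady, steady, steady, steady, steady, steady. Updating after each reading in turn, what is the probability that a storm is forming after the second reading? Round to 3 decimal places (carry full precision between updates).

0.234

After 'steady': P(storm) = 0.2·0.5500 / (0.2·0.5500 + 0.4·0.4500) ≈ 0.3793
After 'steady': P(storm) = 0.2·0.3793 / (0.2·0.3793 + 0.4·0.6207) ≈ 0.2340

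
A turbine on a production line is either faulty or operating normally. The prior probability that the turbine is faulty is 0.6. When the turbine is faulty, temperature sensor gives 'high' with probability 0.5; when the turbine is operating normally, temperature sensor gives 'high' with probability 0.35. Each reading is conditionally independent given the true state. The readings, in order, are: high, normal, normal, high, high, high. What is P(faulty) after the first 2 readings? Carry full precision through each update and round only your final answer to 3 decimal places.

0.622

After 'high': P(faulty) = 0.5·0.6000 / (0.5·0.6000 + 0.35·0.4000) ≈ 0.6818
After 'normal': P(faulty) = 0.5·0.6818 / (0.5·0.6818 + 0.65·0.3182) ≈ 0.6224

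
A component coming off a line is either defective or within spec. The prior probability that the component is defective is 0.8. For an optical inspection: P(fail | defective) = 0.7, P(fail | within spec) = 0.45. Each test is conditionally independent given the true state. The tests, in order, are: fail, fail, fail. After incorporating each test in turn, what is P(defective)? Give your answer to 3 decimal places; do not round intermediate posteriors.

0.938

After 'fail': P(defective) = 0.7·0.8000 / (0.7·0.8000 + 0.45·0.2000) ≈ 0.8615
After 'fail': P(defective) = 0.7·0.8615 / (0.7·0.8615 + 0.45·0.1385) ≈ 0.9064
After 'fail': P(defective) = 0.7·0.9064 / (0.7·0.9064 + 0.45·0.0936) ≈ 0.9377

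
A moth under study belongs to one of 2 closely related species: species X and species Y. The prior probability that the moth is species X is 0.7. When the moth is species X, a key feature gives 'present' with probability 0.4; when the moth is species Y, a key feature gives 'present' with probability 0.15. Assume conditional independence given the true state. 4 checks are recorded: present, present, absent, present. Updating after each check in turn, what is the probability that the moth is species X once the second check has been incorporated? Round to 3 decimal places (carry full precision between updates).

0.943

After 'present': P(species X) = 0.4·0.7000 / (0.4·0.7000 + 0.15·0.3000) ≈ 0.8615
After 'present': P(species X) = 0.4·0.8615 / (0.4·0.8615 + 0.15·0.1385) ≈ 0.9432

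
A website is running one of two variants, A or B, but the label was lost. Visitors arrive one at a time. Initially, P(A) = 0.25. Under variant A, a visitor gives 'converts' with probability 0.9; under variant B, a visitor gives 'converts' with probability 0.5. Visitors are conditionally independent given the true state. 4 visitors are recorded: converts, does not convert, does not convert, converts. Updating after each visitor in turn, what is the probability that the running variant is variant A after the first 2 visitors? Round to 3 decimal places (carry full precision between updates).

0.107

After 'converts': P(A) = 0.9·0.2500 / (0.9·0.2500 + 0.5·0.7500) ≈ 0.3750
After 'does not convert': P(A) = 0.1·0.3750 / (0.1·0.3750 + 0.5·0.6250) ≈ 0.1071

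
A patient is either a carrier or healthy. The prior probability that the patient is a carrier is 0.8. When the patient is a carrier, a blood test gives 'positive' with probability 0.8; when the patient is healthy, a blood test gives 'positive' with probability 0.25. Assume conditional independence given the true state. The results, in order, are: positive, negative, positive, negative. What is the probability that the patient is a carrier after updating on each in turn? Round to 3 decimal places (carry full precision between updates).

Each posterior becomes the prior for the next update.
After 'positive': P(carrier) = 0.8·0.8000 / (0.8·0.8000 + 0.25·0.2000) ≈ 0.9275
After 'negative': P(carrier) = 0.2·0.9275 / (0.2·0.9275 + 0.75·0.0725) ≈ 0.7734
After 'positive': P(carrier) = 0.8·0.7734 / (0.8·0.7734 + 0.25·0.2266) ≈ 0.9161
After 'negative': P(carrier) = 0.2·0.9161 / (0.2·0.9161 + 0.75·0.0839) ≈ 0.7444

0.744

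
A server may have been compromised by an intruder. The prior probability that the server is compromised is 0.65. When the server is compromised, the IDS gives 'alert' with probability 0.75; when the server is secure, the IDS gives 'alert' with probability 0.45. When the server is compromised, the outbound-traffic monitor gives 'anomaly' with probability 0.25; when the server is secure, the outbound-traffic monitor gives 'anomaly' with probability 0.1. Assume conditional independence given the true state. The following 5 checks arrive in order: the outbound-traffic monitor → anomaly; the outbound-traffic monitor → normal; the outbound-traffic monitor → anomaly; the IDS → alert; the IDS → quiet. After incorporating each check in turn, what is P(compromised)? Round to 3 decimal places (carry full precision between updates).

Apply Bayes' rule sequentially, carrying P(compromised) forward.
After the outbound-traffic monitor='anomaly': P(compromised) = 0.25·0.6500 / (0.25·0.6500 + 0.1·0.3500) ≈ 0.8228
After the outbound-traffic monitor='normal': P(compromised) = 0.75·0.8228 / (0.75·0.8228 + 0.9·0.1772) ≈ 0.7946
After the outbound-traffic monitor='anomaly': P(compromised) = 0.25·0.7946 / (0.25·0.7946 + 0.1·0.2054) ≈ 0.9063
After the IDS='alert': P(compromised) = 0.75·0.9063 / (0.75·0.9063 + 0.45·0.0937) ≈ 0.9416
After the IDS='quiet': P(compromised) = 0.25·0.9416 / (0.25·0.9416 + 0.55·0.0584) ≈ 0.8799

0.880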